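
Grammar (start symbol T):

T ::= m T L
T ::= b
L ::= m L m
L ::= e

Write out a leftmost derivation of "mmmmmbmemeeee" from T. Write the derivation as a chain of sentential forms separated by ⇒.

T ⇒ mTL ⇒ mmTLL ⇒ mmmTLLL ⇒ mmmmTLLLL ⇒ mmmmmTLLLLL ⇒ mmmmmbLLLLL ⇒ mmmmmbmLmLLLL ⇒ mmmmmbmemLLLL ⇒ mmmmmbmemeLLL ⇒ mmmmmbmemeeLL ⇒ mmmmmbmemeeeL ⇒ mmmmmbmemeeee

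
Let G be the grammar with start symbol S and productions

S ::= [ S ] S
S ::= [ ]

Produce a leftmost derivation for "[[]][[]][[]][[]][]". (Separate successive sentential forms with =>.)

S => [S]S => [[]]S => [[]][S]S => [[]][[]]S => [[]][[]][S]S => [[]][[]][[]]S => [[]][[]][[]][S]S => [[]][[]][[]][[]]S => [[]][[]][[]][[]][]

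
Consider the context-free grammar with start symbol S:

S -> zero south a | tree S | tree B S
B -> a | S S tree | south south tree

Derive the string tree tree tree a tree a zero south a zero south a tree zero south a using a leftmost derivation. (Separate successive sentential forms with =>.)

S => tree S => tree tree B S => tree tree S S tree S => tree tree tree B S S tree S => tree tree tree a S S tree S => tree tree tree a tree B S S tree S => tree tree tree a tree a S S tree S => tree tree tree a tree a zero south a S tree S => tree tree tree a tree a zero south a zero south a tree S => tree tree tree a tree a zero south a zero south a tree zero south a

S => tree S   [S -> tree S]
tree S => tree tree B S   [S -> tree B S]
tree tree B S => tree tree S S tree S   [B -> S S tree]
tree tree S S tree S => tree tree tree B S S tree S   [S -> tree B S]
tree tree tree B S S tree S => tree tree tree a S S tree S   [B -> a]
tree tree tree a S S tree S => tree tree tree a tree B S S tree S   [S -> tree B S]
tree tree tree a tree B S S tree S => tree tree tree a tree a S S tree S   [B -> a]
tree tree tree a tree a S S tree S => tree tree tree a tree a zero south a S tree S   [S -> zero south a]
tree tree tree a tree a zero south a S tree S => tree tree tree a tree a zero south a zero south a tree S   [S -> zero south a]
tree tree tree a tree a zero south a zero south a tree S => tree tree tree a tree a zero south a zero south a tree zero south a   [S -> zero south a]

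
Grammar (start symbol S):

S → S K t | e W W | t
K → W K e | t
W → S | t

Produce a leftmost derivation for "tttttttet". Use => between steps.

S => SKt => tKt => tWKet => tSKet => tSKtKet => tSKtKtKet => ttKtKtKet => ttttKtKet => ttttttKet => tttttttet

S => SKt   [S → S K t]
SKt => tKt   [S → t]
tKt => tWKet   [K → W K e]
tWKet => tSKet   [W → S]
tSKet => tSKtKet   [S → S K t]
tSKtKet => tSKtKtKet   [S → S K t]
tSKtKtKet => ttKtKtKet   [S → t]
ttKtKtKet => ttttKtKet   [K → t]
ttttKtKet => ttttttKet   [K → t]
ttttttKet => tttttttet   [K → t]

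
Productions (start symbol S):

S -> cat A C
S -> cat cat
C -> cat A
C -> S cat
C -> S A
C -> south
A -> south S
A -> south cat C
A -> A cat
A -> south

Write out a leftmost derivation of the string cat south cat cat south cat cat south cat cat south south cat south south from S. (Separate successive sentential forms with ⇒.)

S ⇒ cat A C ⇒ cat south cat C C ⇒ cat south cat cat A C ⇒ cat south cat cat A cat C ⇒ cat south cat cat south cat C ⇒ cat south cat cat south cat S A ⇒ cat south cat cat south cat cat A C A ⇒ cat south cat cat south cat cat south cat C C A ⇒ cat south cat cat south cat cat south cat S cat C A ⇒ cat south cat cat south cat cat south cat cat A C cat C A ⇒ cat south cat cat south cat cat south cat cat south C cat C A ⇒ cat south cat cat south cat cat south cat cat south south cat C A ⇒ cat south cat cat south cat cat south cat cat south south cat south A ⇒ cat south cat cat south cat cat south cat cat south south cat south south

S ⇒ cat A C   [S -> cat A C]
cat A C ⇒ cat south cat C C   [A -> south cat C]
cat south cat C C ⇒ cat south cat cat A C   [C -> cat A]
cat south cat cat A C ⇒ cat south cat cat A cat C   [A -> A cat]
cat south cat cat A cat C ⇒ cat south cat cat south cat C   [A -> south]
cat south cat cat south cat C ⇒ cat south cat cat south cat S A   [C -> S A]
cat south cat cat south cat S A ⇒ cat south cat cat south cat cat A C A   [S -> cat A C]
cat south cat cat south cat cat A C A ⇒ cat south cat cat south cat cat south cat C C A   [A -> south cat C]
cat south cat cat south cat cat south cat C C A ⇒ cat south cat cat south cat cat south cat S cat C A   [C -> S cat]
cat south cat cat south cat cat south cat S cat C A ⇒ cat south cat cat south cat cat south cat cat A C cat C A   [S -> cat A C]
cat south cat cat south cat cat south cat cat A C cat C A ⇒ cat south cat cat south cat cat south cat cat south C cat C A   [A -> south]
cat south cat cat south cat cat south cat cat south C cat C A ⇒ cat south cat cat south cat cat south cat cat south south cat C A   [C -> south]
cat south cat cat south cat cat south cat cat south south cat C A ⇒ cat south cat cat south cat cat south cat cat south south cat south A   [C -> south]
cat south cat cat south cat cat south cat cat south south cat south A ⇒ cat south cat cat south cat cat south cat cat south south cat south south   [A -> south]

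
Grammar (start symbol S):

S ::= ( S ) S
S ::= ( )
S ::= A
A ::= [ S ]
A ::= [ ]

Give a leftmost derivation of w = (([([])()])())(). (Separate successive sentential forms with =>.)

S => (S)S   [S ::= ( S ) S]
(S)S => ((S)S)S   [S ::= ( S ) S]
((S)S)S => ((A)S)S   [S ::= A]
((A)S)S => (([S])S)S   [A ::= [ S ]]
(([S])S)S => (([(S)S])S)S   [S ::= ( S ) S]
(([(S)S])S)S => (([(A)S])S)S   [S ::= A]
(([(A)S])S)S => (([([])S])S)S   [A ::= [ ]]
(([([])S])S)S => (([([])()])S)S   [S ::= ( )]
(([([])()])S)S => (([([])()])())S   [S ::= ( )]
(([([])()])())S => (([([])()])())()   [S ::= ( )]

S=>(S)S=>((S)S)S=>((A)S)S=>(([S])S)S=>(([(S)S])S)S=>(([(A)S])S)S=>(([([])S])S)S=>(([([])()])S)S=>(([([])()])())S=>(([([])()])())()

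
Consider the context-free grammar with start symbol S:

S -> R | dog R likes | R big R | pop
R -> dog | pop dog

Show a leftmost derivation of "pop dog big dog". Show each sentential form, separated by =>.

S => R big R   [S -> R big R]
R big R => pop dog big R   [R -> pop dog]
pop dog big R => pop dog big dog   [R -> dog]

S => R big R => pop dog big R => pop dog big dog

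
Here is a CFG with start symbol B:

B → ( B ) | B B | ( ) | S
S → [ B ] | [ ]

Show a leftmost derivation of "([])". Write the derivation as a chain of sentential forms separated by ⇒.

B ⇒ (B)   [B → ( B )]
(B) ⇒ (S)   [B → S]
(S) ⇒ ([])   [S → [ ]]

B ⇒ (B) ⇒ (S) ⇒ ([])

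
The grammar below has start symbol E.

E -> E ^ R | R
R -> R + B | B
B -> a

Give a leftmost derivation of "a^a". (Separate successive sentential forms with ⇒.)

E⇒E^R⇒R^R⇒B^R⇒a^R⇒a^B⇒a^a

E ⇒ E^R   [E -> E ^ R]
E^R ⇒ R^R   [E -> R]
R^R ⇒ B^R   [R -> B]
B^R ⇒ a^R   [B -> a]
a^R ⇒ a^B   [R -> B]
a^B ⇒ a^a   [B -> a]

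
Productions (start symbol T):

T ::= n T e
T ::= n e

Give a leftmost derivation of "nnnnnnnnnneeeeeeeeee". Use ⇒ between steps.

T ⇒ nTe ⇒ nnTee ⇒ nnnTeee ⇒ nnnnTeeee ⇒ nnnnnTeeeee ⇒ nnnnnnTeeeeee ⇒ nnnnnnnTeeeeeee ⇒ nnnnnnnnTeeeeeeee ⇒ nnnnnnnnnTeeeeeeeee ⇒ nnnnnnnnnneeeeeeeeee

T ⇒ nTe   [T ::= n T e]
nTe ⇒ nnTee   [T ::= n T e]
nnTee ⇒ nnnTeee   [T ::= n T e]
nnnTeee ⇒ nnnnTeeee   [T ::= n T e]
nnnnTeeee ⇒ nnnnnTeeeee   [T ::= n T e]
nnnnnTeeeee ⇒ nnnnnnTeeeeee   [T ::= n T e]
nnnnnnTeeeeee ⇒ nnnnnnnTeeeeeee   [T ::= n T e]
nnnnnnnTeeeeeee ⇒ nnnnnnnnTeeeeeeee   [T ::= n T e]
nnnnnnnnTeeeeeeee ⇒ nnnnnnnnnTeeeeeeeee   [T ::= n T e]
nnnnnnnnnTeeeeeeeee ⇒ nnnnnnnnnneeeeeeeeee   [T ::= n e]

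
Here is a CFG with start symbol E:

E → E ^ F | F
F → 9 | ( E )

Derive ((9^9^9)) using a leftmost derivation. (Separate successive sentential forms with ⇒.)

E ⇒ F ⇒ (E) ⇒ (F) ⇒ ((E)) ⇒ ((E^F)) ⇒ ((E^F^F)) ⇒ ((F^F^F)) ⇒ ((9^F^F)) ⇒ ((9^9^F)) ⇒ ((9^9^9))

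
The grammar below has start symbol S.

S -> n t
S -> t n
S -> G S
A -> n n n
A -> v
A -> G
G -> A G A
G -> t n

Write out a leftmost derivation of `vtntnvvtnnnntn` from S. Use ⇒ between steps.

S ⇒ GS ⇒ AGAS ⇒ GGAS ⇒ AGAGAS ⇒ vGAGAS ⇒ vAGAAGAS ⇒ vGGAAGAS ⇒ vtnGAAGAS ⇒ vtntnAAGAS ⇒ vtntnvAGAS ⇒ vtntnvvGAS ⇒ vtntnvvtnAS ⇒ vtntnvvtnnnnS ⇒ vtntnvvtnnnntn

S ⇒ GS   [S -> G S]
GS ⇒ AGAS   [G -> A G A]
AGAS ⇒ GGAS   [A -> G]
GGAS ⇒ AGAGAS   [G -> A G A]
AGAGAS ⇒ vGAGAS   [A -> v]
vGAGAS ⇒ vAGAAGAS   [G -> A G A]
vAGAAGAS ⇒ vGGAAGAS   [A -> G]
vGGAAGAS ⇒ vtnGAAGAS   [G -> t n]
vtnGAAGAS ⇒ vtntnAAGAS   [G -> t n]
vtntnAAGAS ⇒ vtntnvAGAS   [A -> v]
vtntnvAGAS ⇒ vtntnvvGAS   [A -> v]
vtntnvvGAS ⇒ vtntnvvtnAS   [G -> t n]
vtntnvvtnAS ⇒ vtntnvvtnnnnS   [A -> n n n]
vtntnvvtnnnnS ⇒ vtntnvvtnnnntn   [S -> t n]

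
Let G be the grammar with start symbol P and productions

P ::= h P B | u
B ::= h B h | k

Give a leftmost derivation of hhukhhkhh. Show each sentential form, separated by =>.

P => hPB   [P ::= h P B]
hPB => hhPBB   [P ::= h P B]
hhPBB => hhuBB   [P ::= u]
hhuBB => hhukB   [B ::= k]
hhukB => hhukhBh   [B ::= h B h]
hhukhBh => hhukhhBhh   [B ::= h B h]
hhukhhBhh => hhukhhkhh   [B ::= k]

P=>hPB=>hhPBB=>hhuBB=>hhukB=>hhukhBh=>hhukhhBhh=>hhukhhkhh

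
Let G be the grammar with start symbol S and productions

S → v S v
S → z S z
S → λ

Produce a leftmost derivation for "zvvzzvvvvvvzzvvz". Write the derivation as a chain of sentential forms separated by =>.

S => zSz   [S → z S z]
zSz => zvSvz   [S → v S v]
zvSvz => zvvSvvz   [S → v S v]
zvvSvvz => zvvzSzvvz   [S → z S z]
zvvzSzvvz => zvvzzSzzvvz   [S → z S z]
zvvzzSzzvvz => zvvzzvSvzzvvz   [S → v S v]
zvvzzvSvzzvvz => zvvzzvvSvvzzvvz   [S → v S v]
zvvzzvvSvvzzvvz => zvvzzvvvSvvvzzvvz   [S → v S v]
zvvzzvvvSvvvzzvvz => zvvzzvvvvvvzzvvz   [S → λ]

S => zSz => zvSvz => zvvSvvz => zvvzSzvvz => zvvzzSzzvvz => zvvzzvSvzzvvz => zvvzzvvSvvzzvvz => zvvzzvvvSvvvzzvvz => zvvzzvvvvvvzzvvz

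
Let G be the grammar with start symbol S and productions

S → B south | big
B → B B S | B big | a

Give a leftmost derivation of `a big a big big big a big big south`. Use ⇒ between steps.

S ⇒ B south ⇒ B big south ⇒ B B S big south ⇒ B B S B S big south ⇒ B big B S B S big south ⇒ a big B S B S big south ⇒ a big B big S B S big south ⇒ a big B big big S B S big south ⇒ a big a big big S B S big south ⇒ a big a big big big B S big south ⇒ a big a big big big a S big south ⇒ a big a big big big a big big south

S ⇒ B south   [S → B south]
B south ⇒ B big south   [B → B big]
B big south ⇒ B B S big south   [B → B B S]
B B S big south ⇒ B B S B S big south   [B → B B S]
B B S B S big south ⇒ B big B S B S big south   [B → B big]
B big B S B S big south ⇒ a big B S B S big south   [B → a]
a big B S B S big south ⇒ a big B big S B S big south   [B → B big]
a big B big S B S big south ⇒ a big B big big S B S big south   [B → B big]
a big B big big S B S big south ⇒ a big a big big S B S big south   [B → a]
a big a big big S B S big south ⇒ a big a big big big B S big south   [S → big]
a big a big big big B S big south ⇒ a big a big big big a S big south   [B → a]
a big a big big big a S big south ⇒ a big a big big big a big big south   [S → big]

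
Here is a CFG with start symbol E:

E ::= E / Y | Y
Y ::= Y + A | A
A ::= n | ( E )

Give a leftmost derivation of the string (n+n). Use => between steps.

E => Y => A => (E) => (Y) => (Y+A) => (A+A) => (n+A) => (n+n)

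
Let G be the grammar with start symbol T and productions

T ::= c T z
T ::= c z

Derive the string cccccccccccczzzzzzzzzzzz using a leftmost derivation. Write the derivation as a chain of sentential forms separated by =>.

T => cTz => ccTzz => cccTzzz => ccccTzzzz => cccccTzzzzz => ccccccTzzzzzz => cccccccTzzzzzzz => ccccccccTzzzzzzzz => cccccccccTzzzzzzzzz => ccccccccccTzzzzzzzzzz => cccccccccccTzzzzzzzzzzz => cccccccccccczzzzzzzzzzzz

T => cTz   [T ::= c T z]
cTz => ccTzz   [T ::= c T z]
ccTzz => cccTzzz   [T ::= c T z]
cccTzzz => ccccTzzzz   [T ::= c T z]
ccccTzzzz => cccccTzzzzz   [T ::= c T z]
cccccTzzzzz => ccccccTzzzzzz   [T ::= c T z]
ccccccTzzzzzz => cccccccTzzzzzzz   [T ::= c T z]
cccccccTzzzzzzz => ccccccccTzzzzzzzz   [T ::= c T z]
ccccccccTzzzzzzzz => cccccccccTzzzzzzzzz   [T ::= c T z]
cccccccccTzzzzzzzzz => ccccccccccTzzzzzzzzzz   [T ::= c T z]
ccccccccccTzzzzzzzzzz => cccccccccccTzzzzzzzzzzz   [T ::= c T z]
cccccccccccTzzzzzzzzzzz => cccccccccccczzzzzzzzzzzz   [T ::= c z]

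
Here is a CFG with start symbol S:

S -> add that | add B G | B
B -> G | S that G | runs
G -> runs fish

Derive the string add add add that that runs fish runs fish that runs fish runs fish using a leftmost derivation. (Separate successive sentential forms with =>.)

S => add B G => add S that G G => add add B G that G G => add add S that G G that G G => add add add that that G G that G G => add add add that that runs fish G that G G => add add add that that runs fish runs fish that G G => add add add that that runs fish runs fish that runs fish G => add add add that that runs fish runs fish that runs fish runs fish

S => add B G   [S -> add B G]
add B G => add S that G G   [B -> S that G]
add S that G G => add add B G that G G   [S -> add B G]
add add B G that G G => add add S that G G that G G   [B -> S that G]
add add S that G G that G G => add add add that that G G that G G   [S -> add that]
add add add that that G G that G G => add add add that that runs fish G that G G   [G -> runs fish]
add add add that that runs fish G that G G => add add add that that runs fish runs fish that G G   [G -> runs fish]
add add add that that runs fish runs fish that G G => add add add that that runs fish runs fish that runs fish G   [G -> runs fish]
add add add that that runs fish runs fish that runs fish G => add add add that that runs fish runs fish that runs fish runs fish   [G -> runs fish]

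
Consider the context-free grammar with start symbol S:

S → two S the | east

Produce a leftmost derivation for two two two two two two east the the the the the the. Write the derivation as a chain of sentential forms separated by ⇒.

S ⇒ two S the   [S → two S the]
two S the ⇒ two two S the the   [S → two S the]
two two S the the ⇒ two two two S the the the   [S → two S the]
two two two S the the the ⇒ two two two two S the the the the   [S → two S the]
two two two two S the the the the ⇒ two two two two two S the the the the the   [S → two S the]
two two two two two S the the the the the ⇒ two two two two two two S the the the the the the   [S → two S the]
two two two two two two S the the the the the the ⇒ two two two two two two east the the the the the the   [S → east]

S ⇒ two S the ⇒ two two S the the ⇒ two two two S the the the ⇒ two two two two S the the the the ⇒ two two two two two S the the the the the ⇒ two two two two two two S the the the the the the ⇒ two two two two two two east the the the the the the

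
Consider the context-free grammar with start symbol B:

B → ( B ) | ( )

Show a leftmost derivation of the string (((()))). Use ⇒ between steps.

B ⇒ (B)   [B → ( B )]
(B) ⇒ ((B))   [B → ( B )]
((B)) ⇒ (((B)))   [B → ( B )]
(((B))) ⇒ (((())))   [B → ( )]

B ⇒ (B) ⇒ ((B)) ⇒ (((B))) ⇒ (((())))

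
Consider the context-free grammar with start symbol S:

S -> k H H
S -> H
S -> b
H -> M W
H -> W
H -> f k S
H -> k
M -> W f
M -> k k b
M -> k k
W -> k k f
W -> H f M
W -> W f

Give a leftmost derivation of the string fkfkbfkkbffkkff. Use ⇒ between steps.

S ⇒ H ⇒ MW ⇒ WfW ⇒ WffW ⇒ HfMffW ⇒ fkSfMffW ⇒ fkHfMffW ⇒ fkfkSfMffW ⇒ fkfkbfMffW ⇒ fkfkbfkkbffW ⇒ fkfkbfkkbffWf ⇒ fkfkbfkkbffkkff

S ⇒ H   [S -> H]
H ⇒ MW   [H -> M W]
MW ⇒ WfW   [M -> W f]
WfW ⇒ WffW   [W -> W f]
WffW ⇒ HfMffW   [W -> H f M]
HfMffW ⇒ fkSfMffW   [H -> f k S]
fkSfMffW ⇒ fkHfMffW   [S -> H]
fkHfMffW ⇒ fkfkSfMffW   [H -> f k S]
fkfkSfMffW ⇒ fkfkbfMffW   [S -> b]
fkfkbfMffW ⇒ fkfkbfkkbffW   [M -> k k b]
fkfkbfkkbffW ⇒ fkfkbfkkbffWf   [W -> W f]
fkfkbfkkbffWf ⇒ fkfkbfkkbffkkff   [W -> k k f]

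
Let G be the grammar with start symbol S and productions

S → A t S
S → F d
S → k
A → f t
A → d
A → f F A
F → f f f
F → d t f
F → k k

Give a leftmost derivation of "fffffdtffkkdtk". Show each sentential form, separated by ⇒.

S ⇒ AtS   [S → A t S]
AtS ⇒ fFAtS   [A → f F A]
fFAtS ⇒ ffffAtS   [F → f f f]
ffffAtS ⇒ fffffFAtS   [A → f F A]
fffffFAtS ⇒ fffffdtfAtS   [F → d t f]
fffffdtfAtS ⇒ fffffdtffFAtS   [A → f F A]
fffffdtffFAtS ⇒ fffffdtffkkAtS   [F → k k]
fffffdtffkkAtS ⇒ fffffdtffkkdtS   [A → d]
fffffdtffkkdtS ⇒ fffffdtffkkdtk   [S → k]

S ⇒ AtS ⇒ fFAtS ⇒ ffffAtS ⇒ fffffFAtS ⇒ fffffdtfAtS ⇒ fffffdtffFAtS ⇒ fffffdtffkkAtS ⇒ fffffdtffkkdtS ⇒ fffffdtffkkdtk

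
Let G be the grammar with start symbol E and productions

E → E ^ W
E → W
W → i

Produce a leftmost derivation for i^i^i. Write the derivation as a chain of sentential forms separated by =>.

E=>E^W=>E^W^W=>W^W^W=>i^W^W=>i^i^W=>i^i^i

E => E^W   [E → E ^ W]
E^W => E^W^W   [E → E ^ W]
E^W^W => W^W^W   [E → W]
W^W^W => i^W^W   [W → i]
i^W^W => i^i^W   [W → i]
i^i^W => i^i^i   [W → i]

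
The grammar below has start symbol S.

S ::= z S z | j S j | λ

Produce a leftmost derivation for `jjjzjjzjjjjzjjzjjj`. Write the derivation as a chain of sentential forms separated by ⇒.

S⇒jSj⇒jjSjj⇒jjjSjjj⇒jjjzSzjjj⇒jjjzjSjzjjj⇒jjjzjjSjjzjjj⇒jjjzjjzSzjjzjjj⇒jjjzjjzjSjzjjzjjj⇒jjjzjjzjjSjjzjjzjjj⇒jjjzjjzjjjjzjjzjjj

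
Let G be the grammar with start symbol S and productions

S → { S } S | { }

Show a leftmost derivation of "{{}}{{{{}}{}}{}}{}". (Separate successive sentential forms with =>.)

S=>{S}S=>{{}}S=>{{}}{S}S=>{{}}{{S}S}S=>{{}}{{{S}S}S}S=>{{}}{{{{}}S}S}S=>{{}}{{{{}}{}}S}S=>{{}}{{{{}}{}}{}}S=>{{}}{{{{}}{}}{}}{}

S => {S}S   [S → { S } S]
{S}S => {{}}S   [S → { }]
{{}}S => {{}}{S}S   [S → { S } S]
{{}}{S}S => {{}}{{S}S}S   [S → { S } S]
{{}}{{S}S}S => {{}}{{{S}S}S}S   [S → { S } S]
{{}}{{{S}S}S}S => {{}}{{{{}}S}S}S   [S → { }]
{{}}{{{{}}S}S}S => {{}}{{{{}}{}}S}S   [S → { }]
{{}}{{{{}}{}}S}S => {{}}{{{{}}{}}{}}S   [S → { }]
{{}}{{{{}}{}}{}}S => {{}}{{{{}}{}}{}}{}   [S → { }]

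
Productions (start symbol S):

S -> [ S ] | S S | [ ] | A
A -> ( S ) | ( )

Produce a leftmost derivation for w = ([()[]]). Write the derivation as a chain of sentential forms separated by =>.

S=>A=>(S)=>([S])=>([SS])=>([AS])=>([()S])=>([()[]])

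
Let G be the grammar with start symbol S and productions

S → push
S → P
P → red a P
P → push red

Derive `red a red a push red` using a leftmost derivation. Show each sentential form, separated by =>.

S => P   [S → P]
P => red a P   [P → red a P]
red a P => red a red a P   [P → red a P]
red a red a P => red a red a push red   [P → push red]

S => P => red a P => red a red a P => red a red a push red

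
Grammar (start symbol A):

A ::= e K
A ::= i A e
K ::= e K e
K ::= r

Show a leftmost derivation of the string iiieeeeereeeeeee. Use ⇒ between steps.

A⇒iAe⇒iiAee⇒iiiAeee⇒iiieKeee⇒iiieeKeeee⇒iiieeeKeeeee⇒iiieeeeKeeeeee⇒iiieeeeeKeeeeeee⇒iiieeeeereeeeeee

A ⇒ iAe   [A ::= i A e]
iAe ⇒ iiAee   [A ::= i A e]
iiAee ⇒ iiiAeee   [A ::= i A e]
iiiAeee ⇒ iiieKeee   [A ::= e K]
iiieKeee ⇒ iiieeKeeee   [K ::= e K e]
iiieeKeeee ⇒ iiieeeKeeeee   [K ::= e K e]
iiieeeKeeeee ⇒ iiieeeeKeeeeee   [K ::= e K e]
iiieeeeKeeeeee ⇒ iiieeeeeKeeeeeee   [K ::= e K e]
iiieeeeeKeeeeeee ⇒ iiieeeeereeeeeee   [K ::= r]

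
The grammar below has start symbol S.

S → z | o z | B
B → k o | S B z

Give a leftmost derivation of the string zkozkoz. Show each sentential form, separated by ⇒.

S ⇒ B ⇒ SBz ⇒ BBz ⇒ SBzBz ⇒ zBzBz ⇒ zkozBz ⇒ zkozkoz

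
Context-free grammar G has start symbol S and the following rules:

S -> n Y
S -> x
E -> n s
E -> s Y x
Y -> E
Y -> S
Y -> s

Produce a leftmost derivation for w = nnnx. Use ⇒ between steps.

S ⇒ nY   [S -> n Y]
nY ⇒ nS   [Y -> S]
nS ⇒ nnY   [S -> n Y]
nnY ⇒ nnS   [Y -> S]
nnS ⇒ nnnY   [S -> n Y]
nnnY ⇒ nnnS   [Y -> S]
nnnS ⇒ nnnx   [S -> x]

S⇒nY⇒nS⇒nnY⇒nnS⇒nnnY⇒nnnS⇒nnnx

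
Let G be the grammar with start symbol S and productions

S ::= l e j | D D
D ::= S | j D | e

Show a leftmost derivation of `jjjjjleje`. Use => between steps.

S => DD   [S ::= D D]
DD => jDD   [D ::= j D]
jDD => jjDD   [D ::= j D]
jjDD => jjjDD   [D ::= j D]
jjjDD => jjjjDD   [D ::= j D]
jjjjDD => jjjjjDD   [D ::= j D]
jjjjjDD => jjjjjSD   [D ::= S]
jjjjjSD => jjjjjlejD   [S ::= l e j]
jjjjjlejD => jjjjjleje   [D ::= e]

S => DD => jDD => jjDD => jjjDD => jjjjDD => jjjjjDD => jjjjjSD => jjjjjlejD => jjjjjleje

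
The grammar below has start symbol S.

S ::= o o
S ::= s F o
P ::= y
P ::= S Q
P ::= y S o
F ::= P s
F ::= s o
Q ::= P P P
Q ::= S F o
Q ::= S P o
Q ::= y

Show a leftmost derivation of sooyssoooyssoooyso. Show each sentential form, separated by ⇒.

S ⇒ sFo ⇒ sPso ⇒ sSQso ⇒ sooQso ⇒ sooPPPso ⇒ sooySoPPso ⇒ sooysFooPPso ⇒ sooyssoooPPso ⇒ sooyssoooySoPso ⇒ sooyssoooysFooPso ⇒ sooyssoooyssoooPso ⇒ sooyssoooyssoooyso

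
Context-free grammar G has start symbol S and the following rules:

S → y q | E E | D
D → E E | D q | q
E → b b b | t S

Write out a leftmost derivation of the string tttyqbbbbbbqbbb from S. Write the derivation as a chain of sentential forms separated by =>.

S => EE => tSE => tDE => tDqE => tEEqE => ttSEqE => ttEEEqE => tttSEEqE => tttyqEEqE => tttyqbbbEqE => tttyqbbbbbbqE => tttyqbbbbbbqbbb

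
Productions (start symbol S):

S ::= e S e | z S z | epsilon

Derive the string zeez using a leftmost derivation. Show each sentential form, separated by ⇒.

S⇒zSz⇒zeSez⇒zeez

S ⇒ zSz   [S ::= z S z]
zSz ⇒ zeSez   [S ::= e S e]
zeSez ⇒ zeez   [S ::= epsilon]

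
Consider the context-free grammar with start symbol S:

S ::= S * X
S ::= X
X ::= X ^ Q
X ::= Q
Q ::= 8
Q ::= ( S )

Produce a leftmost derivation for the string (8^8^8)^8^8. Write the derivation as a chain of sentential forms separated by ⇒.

S ⇒ X ⇒ X^Q ⇒ X^Q^Q ⇒ Q^Q^Q ⇒ (S)^Q^Q ⇒ (X)^Q^Q ⇒ (X^Q)^Q^Q ⇒ (X^Q^Q)^Q^Q ⇒ (Q^Q^Q)^Q^Q ⇒ (8^Q^Q)^Q^Q ⇒ (8^8^Q)^Q^Q ⇒ (8^8^8)^Q^Q ⇒ (8^8^8)^8^Q ⇒ (8^8^8)^8^8

S ⇒ X   [S ::= X]
X ⇒ X^Q   [X ::= X ^ Q]
X^Q ⇒ X^Q^Q   [X ::= X ^ Q]
X^Q^Q ⇒ Q^Q^Q   [X ::= Q]
Q^Q^Q ⇒ (S)^Q^Q   [Q ::= ( S )]
(S)^Q^Q ⇒ (X)^Q^Q   [S ::= X]
(X)^Q^Q ⇒ (X^Q)^Q^Q   [X ::= X ^ Q]
(X^Q)^Q^Q ⇒ (X^Q^Q)^Q^Q   [X ::= X ^ Q]
(X^Q^Q)^Q^Q ⇒ (Q^Q^Q)^Q^Q   [X ::= Q]
(Q^Q^Q)^Q^Q ⇒ (8^Q^Q)^Q^Q   [Q ::= 8]
(8^Q^Q)^Q^Q ⇒ (8^8^Q)^Q^Q   [Q ::= 8]
(8^8^Q)^Q^Q ⇒ (8^8^8)^Q^Q   [Q ::= 8]
(8^8^8)^Q^Q ⇒ (8^8^8)^8^Q   [Q ::= 8]
(8^8^8)^8^Q ⇒ (8^8^8)^8^8   [Q ::= 8]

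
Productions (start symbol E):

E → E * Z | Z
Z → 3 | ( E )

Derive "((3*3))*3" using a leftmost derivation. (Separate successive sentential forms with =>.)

E => E*Z => Z*Z => (E)*Z => (Z)*Z => ((E))*Z => ((E*Z))*Z => ((Z*Z))*Z => ((3*Z))*Z => ((3*3))*Z => ((3*3))*3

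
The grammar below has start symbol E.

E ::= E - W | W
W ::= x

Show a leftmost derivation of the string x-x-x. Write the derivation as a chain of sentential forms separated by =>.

E => E-W   [E ::= E - W]
E-W => E-W-W   [E ::= E - W]
E-W-W => W-W-W   [E ::= W]
W-W-W => x-W-W   [W ::= x]
x-W-W => x-x-W   [W ::= x]
x-x-W => x-x-x   [W ::= x]

E=>E-W=>E-W-W=>W-W-W=>x-W-W=>x-x-W=>x-x-x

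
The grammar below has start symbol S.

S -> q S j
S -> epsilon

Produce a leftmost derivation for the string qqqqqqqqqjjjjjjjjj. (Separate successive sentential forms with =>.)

S => qSj => qqSjj => qqqSjjj => qqqqSjjjj => qqqqqSjjjjj => qqqqqqSjjjjjj => qqqqqqqSjjjjjjj => qqqqqqqqSjjjjjjjj => qqqqqqqqqSjjjjjjjjj => qqqqqqqqqjjjjjjjjj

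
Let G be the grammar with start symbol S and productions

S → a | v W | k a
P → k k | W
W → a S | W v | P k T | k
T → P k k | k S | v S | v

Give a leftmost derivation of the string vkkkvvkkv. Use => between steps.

S => vW   [S → v W]
vW => vPkT   [W → P k T]
vPkT => vkkkT   [P → k k]
vkkkT => vkkkvS   [T → v S]
vkkkvS => vkkkvvW   [S → v W]
vkkkvvW => vkkkvvPkT   [W → P k T]
vkkkvvPkT => vkkkvvWkT   [P → W]
vkkkvvWkT => vkkkvvkkT   [W → k]
vkkkvvkkT => vkkkvvkkv   [T → v]

S=>vW=>vPkT=>vkkkT=>vkkkvS=>vkkkvvW=>vkkkvvPkT=>vkkkvvWkT=>vkkkvvkkT=>vkkkvvkkv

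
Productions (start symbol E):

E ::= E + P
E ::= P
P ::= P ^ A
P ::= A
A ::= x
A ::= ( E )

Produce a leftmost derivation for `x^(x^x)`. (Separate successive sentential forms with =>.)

E => P => P^A => A^A => x^A => x^(E) => x^(P) => x^(P^A) => x^(A^A) => x^(x^A) => x^(x^x)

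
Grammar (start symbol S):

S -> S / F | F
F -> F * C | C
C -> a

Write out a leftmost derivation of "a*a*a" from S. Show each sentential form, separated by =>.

S => F   [S -> F]
F => F*C   [F -> F * C]
F*C => F*C*C   [F -> F * C]
F*C*C => C*C*C   [F -> C]
C*C*C => a*C*C   [C -> a]
a*C*C => a*a*C   [C -> a]
a*a*C => a*a*a   [C -> a]

S => F => F*C => F*C*C => C*C*C => a*C*C => a*a*C => a*a*a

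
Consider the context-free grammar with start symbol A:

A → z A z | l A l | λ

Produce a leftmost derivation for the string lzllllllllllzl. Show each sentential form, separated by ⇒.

A ⇒ lAl ⇒ lzAzl ⇒ lzlAlzl ⇒ lzllAllzl ⇒ lzlllAlllzl ⇒ lzllllAllllzl ⇒ lzlllllAlllllzl ⇒ lzllllllllllzl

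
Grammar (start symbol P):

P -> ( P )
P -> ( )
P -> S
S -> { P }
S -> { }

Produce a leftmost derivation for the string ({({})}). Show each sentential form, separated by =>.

P => (P) => (S) => ({P}) => ({(P)}) => ({(S)}) => ({({})})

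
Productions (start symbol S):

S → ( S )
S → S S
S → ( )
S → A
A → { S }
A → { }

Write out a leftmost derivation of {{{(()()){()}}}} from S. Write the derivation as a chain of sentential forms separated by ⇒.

S⇒A⇒{S}⇒{A}⇒{{S}}⇒{{A}}⇒{{{S}}}⇒{{{SS}}}⇒{{{(S)S}}}⇒{{{(SS)S}}}⇒{{{(()S)S}}}⇒{{{(()())S}}}⇒{{{(()())A}}}⇒{{{(()()){S}}}}⇒{{{(()()){()}}}}

S ⇒ A   [S → A]
A ⇒ {S}   [A → { S }]
{S} ⇒ {A}   [S → A]
{A} ⇒ {{S}}   [A → { S }]
{{S}} ⇒ {{A}}   [S → A]
{{A}} ⇒ {{{S}}}   [A → { S }]
{{{S}}} ⇒ {{{SS}}}   [S → S S]
{{{SS}}} ⇒ {{{(S)S}}}   [S → ( S )]
{{{(S)S}}} ⇒ {{{(SS)S}}}   [S → S S]
{{{(SS)S}}} ⇒ {{{(()S)S}}}   [S → ( )]
{{{(()S)S}}} ⇒ {{{(()())S}}}   [S → ( )]
{{{(()())S}}} ⇒ {{{(()())A}}}   [S → A]
{{{(()())A}}} ⇒ {{{(()()){S}}}}   [A → { S }]
{{{(()()){S}}}} ⇒ {{{(()()){()}}}}   [S → ( )]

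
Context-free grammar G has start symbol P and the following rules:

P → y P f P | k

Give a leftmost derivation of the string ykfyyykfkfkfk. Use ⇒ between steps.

P ⇒ yPfP ⇒ ykfP ⇒ ykfyPfP ⇒ ykfyyPfPfP ⇒ ykfyyyPfPfPfP ⇒ ykfyyykfPfPfP ⇒ ykfyyykfkfPfP ⇒ ykfyyykfkfkfP ⇒ ykfyyykfkfkfk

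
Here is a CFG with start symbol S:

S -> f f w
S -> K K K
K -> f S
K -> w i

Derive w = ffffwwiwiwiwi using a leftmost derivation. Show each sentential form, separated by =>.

S => KKK => fSKK => fKKKKK => ffSKKKK => ffffwKKKK => ffffwwiKKK => ffffwwiwiKK => ffffwwiwiwiK => ffffwwiwiwiwi

S => KKK   [S -> K K K]
KKK => fSKK   [K -> f S]
fSKK => fKKKKK   [S -> K K K]
fKKKKK => ffSKKKK   [K -> f S]
ffSKKKK => ffffwKKKK   [S -> f f w]
ffffwKKKK => ffffwwiKKK   [K -> w i]
ffffwwiKKK => ffffwwiwiKK   [K -> w i]
ffffwwiwiKK => ffffwwiwiwiK   [K -> w i]
ffffwwiwiwiK => ffffwwiwiwiwi   [K -> w i]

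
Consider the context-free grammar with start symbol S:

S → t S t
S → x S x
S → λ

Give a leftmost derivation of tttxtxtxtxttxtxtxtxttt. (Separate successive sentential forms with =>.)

S => tSt   [S → t S t]
tSt => ttStt   [S → t S t]
ttStt => tttSttt   [S → t S t]
tttSttt => tttxSxttt   [S → x S x]
tttxSxttt => tttxtStxttt   [S → t S t]
tttxtStxttt => tttxtxSxtxttt   [S → x S x]
tttxtxSxtxttt => tttxtxtStxtxttt   [S → t S t]
tttxtxtStxtxttt => tttxtxtxSxtxtxttt   [S → x S x]
tttxtxtxSxtxtxttt => tttxtxtxtStxtxtxttt   [S → t S t]
tttxtxtxtStxtxtxttt => tttxtxtxtxSxtxtxtxttt   [S → x S x]
tttxtxtxtxSxtxtxtxttt => tttxtxtxtxtStxtxtxtxttt   [S → t S t]
tttxtxtxtxtStxtxtxtxttt => tttxtxtxtxttxtxtxtxttt   [S → λ]

S=>tSt=>ttStt=>tttSttt=>tttxSxttt=>tttxtStxttt=>tttxtxSxtxttt=>tttxtxtStxtxttt=>tttxtxtxSxtxtxttt=>tttxtxtxtStxtxtxttt=>tttxtxtxtxSxtxtxtxttt=>tttxtxtxtxtStxtxtxtxttt=>tttxtxtxtxttxtxtxtxttt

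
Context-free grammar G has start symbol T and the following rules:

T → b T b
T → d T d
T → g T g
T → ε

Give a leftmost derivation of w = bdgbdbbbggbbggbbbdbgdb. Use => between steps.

T => bTb   [T → b T b]
bTb => bdTdb   [T → d T d]
bdTdb => bdgTgdb   [T → g T g]
bdgTgdb => bdgbTbgdb   [T → b T b]
bdgbTbgdb => bdgbdTdbgdb   [T → d T d]
bdgbdTdbgdb => bdgbdbTbdbgdb   [T → b T b]
bdgbdbTbdbgdb => bdgbdbbTbbdbgdb   [T → b T b]
bdgbdbbTbbdbgdb => bdgbdbbbTbbbdbgdb   [T → b T b]
bdgbdbbbTbbbdbgdb => bdgbdbbbgTgbbbdbgdb   [T → g T g]
bdgbdbbbgTgbbbdbgdb => bdgbdbbbggTggbbbdbgdb   [T → g T g]
bdgbdbbbggTggbbbdbgdb => bdgbdbbbggbTbggbbbdbgdb   [T → b T b]
bdgbdbbbggbTbggbbbdbgdb => bdgbdbbbggbbggbbbdbgdb   [T → ε]

T=>bTb=>bdTdb=>bdgTgdb=>bdgbTbgdb=>bdgbdTdbgdb=>bdgbdbTbdbgdb=>bdgbdbbTbbdbgdb=>bdgbdbbbTbbbdbgdb=>bdgbdbbbgTgbbbdbgdb=>bdgbdbbbggTggbbbdbgdb=>bdgbdbbbggbTbggbbbdbgdb=>bdgbdbbbggbbggbbbdbgdb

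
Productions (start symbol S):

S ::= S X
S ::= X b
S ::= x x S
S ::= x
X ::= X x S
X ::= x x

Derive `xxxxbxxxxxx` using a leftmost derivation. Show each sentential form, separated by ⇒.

S ⇒ xxS   [S ::= x x S]
xxS ⇒ xxSX   [S ::= S X]
xxSX ⇒ xxSXX   [S ::= S X]
xxSXX ⇒ xxSXXX   [S ::= S X]
xxSXXX ⇒ xxXbXXX   [S ::= X b]
xxXbXXX ⇒ xxxxbXXX   [X ::= x x]
xxxxbXXX ⇒ xxxxbxxXX   [X ::= x x]
xxxxbxxXX ⇒ xxxxbxxxxX   [X ::= x x]
xxxxbxxxxX ⇒ xxxxbxxxxxx   [X ::= x x]

S ⇒ xxS ⇒ xxSX ⇒ xxSXX ⇒ xxSXXX ⇒ xxXbXXX ⇒ xxxxbXXX ⇒ xxxxbxxXX ⇒ xxxxbxxxxX ⇒ xxxxbxxxxxx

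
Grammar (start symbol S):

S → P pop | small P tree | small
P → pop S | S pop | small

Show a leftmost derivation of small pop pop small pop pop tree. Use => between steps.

S => small P tree => small pop S tree => small pop P pop tree => small pop pop S pop tree => small pop pop P pop pop tree => small pop pop small pop pop tree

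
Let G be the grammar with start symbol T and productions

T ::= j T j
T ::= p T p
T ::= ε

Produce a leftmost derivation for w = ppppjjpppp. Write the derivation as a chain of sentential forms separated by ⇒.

T ⇒ pTp   [T ::= p T p]
pTp ⇒ ppTpp   [T ::= p T p]
ppTpp ⇒ pppTppp   [T ::= p T p]
pppTppp ⇒ ppppTpppp   [T ::= p T p]
ppppTpppp ⇒ ppppjTjpppp   [T ::= j T j]
ppppjTjpppp ⇒ ppppjjpppp   [T ::= ε]

T ⇒ pTp ⇒ ppTpp ⇒ pppTppp ⇒ ppppTpppp ⇒ ppppjTjpppp ⇒ ppppjjpppp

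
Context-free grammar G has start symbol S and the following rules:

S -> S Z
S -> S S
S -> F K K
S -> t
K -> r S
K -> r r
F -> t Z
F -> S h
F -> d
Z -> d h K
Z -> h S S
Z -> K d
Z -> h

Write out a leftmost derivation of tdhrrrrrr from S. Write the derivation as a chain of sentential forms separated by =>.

S => FKK => tZKK => tdhKKK => tdhrrKK => tdhrrrrK => tdhrrrrrr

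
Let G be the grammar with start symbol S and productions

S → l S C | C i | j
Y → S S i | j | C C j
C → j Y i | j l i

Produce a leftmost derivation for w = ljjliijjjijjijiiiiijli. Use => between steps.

S => lSC => lCiC => ljYiiC => ljSSiiiC => ljCiSiiiC => ljjliiSiiiC => ljjliiCiiiiC => ljjliijYiiiiiC => ljjliijCCjiiiiiC => ljjliijjYiCjiiiiiC => ljjliijjjiCjiiiiiC => ljjliijjjijYijiiiiiC => ljjliijjjijjijiiiiiC => ljjliijjjijjijiiiiijli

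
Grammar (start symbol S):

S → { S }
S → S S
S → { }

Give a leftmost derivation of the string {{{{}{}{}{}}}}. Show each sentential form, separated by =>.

S => {S} => {{S}} => {{{S}}} => {{{SS}}} => {{{SSS}}} => {{{SSSS}}} => {{{{}SSS}}} => {{{{}{}SS}}} => {{{{}{}{}S}}} => {{{{}{}{}{}}}}

S => {S}   [S → { S }]
{S} => {{S}}   [S → { S }]
{{S}} => {{{S}}}   [S → { S }]
{{{S}}} => {{{SS}}}   [S → S S]
{{{SS}}} => {{{SSS}}}   [S → S S]
{{{SSS}}} => {{{SSSS}}}   [S → S S]
{{{SSSS}}} => {{{{}SSS}}}   [S → { }]
{{{{}SSS}}} => {{{{}{}SS}}}   [S → { }]
{{{{}{}SS}}} => {{{{}{}{}S}}}   [S → { }]
{{{{}{}{}S}}} => {{{{}{}{}{}}}}   [S → { }]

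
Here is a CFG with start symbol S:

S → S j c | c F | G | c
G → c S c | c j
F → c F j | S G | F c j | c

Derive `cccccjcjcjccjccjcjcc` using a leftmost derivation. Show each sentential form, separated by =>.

S => G => cSc => cSjcc => cSjcjcc => ccFjcjcc => ccSGjcjcc => cccFGjcjcc => cccFcjGjcjcc => cccFcjcjGjcjcc => ccccFjcjcjGjcjcc => cccccjcjcjGjcjcc => cccccjcjcjcScjcjcc => cccccjcjcjcSjccjcjcc => cccccjcjcjccjccjcjcc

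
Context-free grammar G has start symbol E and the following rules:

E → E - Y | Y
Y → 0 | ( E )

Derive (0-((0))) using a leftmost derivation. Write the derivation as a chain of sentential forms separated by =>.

E => Y   [E → Y]
Y => (E)   [Y → ( E )]
(E) => (E-Y)   [E → E - Y]
(E-Y) => (Y-Y)   [E → Y]
(Y-Y) => (0-Y)   [Y → 0]
(0-Y) => (0-(E))   [Y → ( E )]
(0-(E)) => (0-(Y))   [E → Y]
(0-(Y)) => (0-((E)))   [Y → ( E )]
(0-((E))) => (0-((Y)))   [E → Y]
(0-((Y))) => (0-((0)))   [Y → 0]

E=>Y=>(E)=>(E-Y)=>(Y-Y)=>(0-Y)=>(0-(E))=>(0-(Y))=>(0-((E)))=>(0-((Y)))=>(0-((0)))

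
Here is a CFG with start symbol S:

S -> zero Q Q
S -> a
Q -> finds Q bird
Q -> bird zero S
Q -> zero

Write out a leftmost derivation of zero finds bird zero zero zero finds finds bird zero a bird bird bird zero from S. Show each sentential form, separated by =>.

S => zero Q Q => zero finds Q bird Q => zero finds bird zero S bird Q => zero finds bird zero zero Q Q bird Q => zero finds bird zero zero zero Q bird Q => zero finds bird zero zero zero finds Q bird bird Q => zero finds bird zero zero zero finds finds Q bird bird bird Q => zero finds bird zero zero zero finds finds bird zero S bird bird bird Q => zero finds bird zero zero zero finds finds bird zero a bird bird bird Q => zero finds bird zero zero zero finds finds bird zero a bird bird bird zero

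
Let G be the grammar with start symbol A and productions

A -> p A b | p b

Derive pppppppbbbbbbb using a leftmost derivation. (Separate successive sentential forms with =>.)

A=>pAb=>ppAbb=>pppAbbb=>ppppAbbbb=>pppppAbbbbb=>ppppppAbbbbbb=>pppppppbbbbbbb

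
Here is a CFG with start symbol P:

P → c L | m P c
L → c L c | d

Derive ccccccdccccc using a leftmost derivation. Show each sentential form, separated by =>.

P=>cL=>ccLc=>cccLcc=>ccccLccc=>cccccLcccc=>ccccccLccccc=>ccccccdccccc

P => cL   [P → c L]
cL => ccLc   [L → c L c]
ccLc => cccLcc   [L → c L c]
cccLcc => ccccLccc   [L → c L c]
ccccLccc => cccccLcccc   [L → c L c]
cccccLcccc => ccccccLccccc   [L → c L c]
ccccccLccccc => ccccccdccccc   [L → d]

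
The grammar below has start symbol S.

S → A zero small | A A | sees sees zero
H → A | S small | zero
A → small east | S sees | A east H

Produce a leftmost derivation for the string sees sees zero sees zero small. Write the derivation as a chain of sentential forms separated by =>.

S => A zero small => S sees zero small => sees sees zero sees zero small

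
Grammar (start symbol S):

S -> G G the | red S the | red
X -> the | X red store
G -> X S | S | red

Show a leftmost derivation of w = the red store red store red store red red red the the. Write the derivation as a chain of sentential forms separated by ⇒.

S ⇒ G G the ⇒ X S G the ⇒ X red store S G the ⇒ X red store red store S G the ⇒ X red store red store red store S G the ⇒ the red store red store red store S G the ⇒ the red store red store red store red G the ⇒ the red store red store red store red S the ⇒ the red store red store red store red red S the the ⇒ the red store red store red store red red red the the

S ⇒ G G the   [S -> G G the]
G G the ⇒ X S G the   [G -> X S]
X S G the ⇒ X red store S G the   [X -> X red store]
X red store S G the ⇒ X red store red store S G the   [X -> X red store]
X red store red store S G the ⇒ X red store red store red store S G the   [X -> X red store]
X red store red store red store S G the ⇒ the red store red store red store S G the   [X -> the]
the red store red store red store S G the ⇒ the red store red store red store red G the   [S -> red]
the red store red store red store red G the ⇒ the red store red store red store red S the   [G -> S]
the red store red store red store red S the ⇒ the red store red store red store red red S the the   [S -> red S the]
the red store red store red store red red S the the ⇒ the red store red store red store red red red the the   [S -> red]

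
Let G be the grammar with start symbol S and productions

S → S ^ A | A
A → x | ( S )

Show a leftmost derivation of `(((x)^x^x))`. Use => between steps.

S=>A=>(S)=>(A)=>((S))=>((S^A))=>((S^A^A))=>((A^A^A))=>(((S)^A^A))=>(((A)^A^A))=>(((x)^A^A))=>(((x)^x^A))=>(((x)^x^x))

S => A   [S → A]
A => (S)   [A → ( S )]
(S) => (A)   [S → A]
(A) => ((S))   [A → ( S )]
((S)) => ((S^A))   [S → S ^ A]
((S^A)) => ((S^A^A))   [S → S ^ A]
((S^A^A)) => ((A^A^A))   [S → A]
((A^A^A)) => (((S)^A^A))   [A → ( S )]
(((S)^A^A)) => (((A)^A^A))   [S → A]
(((A)^A^A)) => (((x)^A^A))   [A → x]
(((x)^A^A)) => (((x)^x^A))   [A → x]
(((x)^x^A)) => (((x)^x^x))   [A → x]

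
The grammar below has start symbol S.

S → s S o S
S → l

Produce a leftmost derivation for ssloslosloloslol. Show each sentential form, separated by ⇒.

S ⇒ sSoS   [S → s S o S]
sSoS ⇒ ssSoSoS   [S → s S o S]
ssSoSoS ⇒ ssloSoS   [S → l]
ssloSoS ⇒ sslosSoSoS   [S → s S o S]
sslosSoSoS ⇒ sslosloSoS   [S → l]
sslosloSoS ⇒ ssloslosSoSoS   [S → s S o S]
ssloslosSoSoS ⇒ ssloslosloSoS   [S → l]
ssloslosloSoS ⇒ ssloslosloloS   [S → l]
ssloslosloloS ⇒ sslosloslolosSoS   [S → s S o S]
sslosloslolosSoS ⇒ sslosloslolosloS   [S → l]
sslosloslolosloS ⇒ ssloslosloloslol   [S → l]

S ⇒ sSoS ⇒ ssSoSoS ⇒ ssloSoS ⇒ sslosSoSoS ⇒ sslosloSoS ⇒ ssloslosSoSoS ⇒ ssloslosloSoS ⇒ ssloslosloloS ⇒ sslosloslolosSoS ⇒ sslosloslolosloS ⇒ ssloslosloloslol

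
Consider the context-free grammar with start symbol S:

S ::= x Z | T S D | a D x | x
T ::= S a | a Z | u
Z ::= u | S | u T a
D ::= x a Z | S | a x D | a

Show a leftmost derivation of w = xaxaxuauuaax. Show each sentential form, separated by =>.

S => xZ => xS => xaDx => xaxaZx => xaxaSx => xaxaxZx => xaxaxuTax => xaxaxuaZax => xaxaxuauTaax => xaxaxuauuaax

S => xZ   [S ::= x Z]
xZ => xS   [Z ::= S]
xS => xaDx   [S ::= a D x]
xaDx => xaxaZx   [D ::= x a Z]
xaxaZx => xaxaSx   [Z ::= S]
xaxaSx => xaxaxZx   [S ::= x Z]
xaxaxZx => xaxaxuTax   [Z ::= u T a]
xaxaxuTax => xaxaxuaZax   [T ::= a Z]
xaxaxuaZax => xaxaxuauTaax   [Z ::= u T a]
xaxaxuauTaax => xaxaxuauuaax   [T ::= u]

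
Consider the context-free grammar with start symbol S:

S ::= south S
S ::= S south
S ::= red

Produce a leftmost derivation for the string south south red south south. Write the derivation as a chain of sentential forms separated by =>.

S => S south => south S south => south south S south => south south S south south => south south red south south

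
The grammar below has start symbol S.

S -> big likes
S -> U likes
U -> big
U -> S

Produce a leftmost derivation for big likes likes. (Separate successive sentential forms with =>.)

S => U likes => S likes => big likes likes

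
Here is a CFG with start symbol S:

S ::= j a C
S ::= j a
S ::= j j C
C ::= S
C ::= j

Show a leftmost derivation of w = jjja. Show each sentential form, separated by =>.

S => jjC   [S ::= j j C]
jjC => jjS   [C ::= S]
jjS => jjja   [S ::= j a]

S => jjC => jjS => jjja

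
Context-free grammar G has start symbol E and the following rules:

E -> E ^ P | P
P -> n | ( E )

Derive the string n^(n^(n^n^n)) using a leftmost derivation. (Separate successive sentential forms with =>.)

E=>E^P=>P^P=>n^P=>n^(E)=>n^(E^P)=>n^(P^P)=>n^(n^P)=>n^(n^(E))=>n^(n^(E^P))=>n^(n^(E^P^P))=>n^(n^(P^P^P))=>n^(n^(n^P^P))=>n^(n^(n^n^P))=>n^(n^(n^n^n))

E => E^P   [E -> E ^ P]
E^P => P^P   [E -> P]
P^P => n^P   [P -> n]
n^P => n^(E)   [P -> ( E )]
n^(E) => n^(E^P)   [E -> E ^ P]
n^(E^P) => n^(P^P)   [E -> P]
n^(P^P) => n^(n^P)   [P -> n]
n^(n^P) => n^(n^(E))   [P -> ( E )]
n^(n^(E)) => n^(n^(E^P))   [E -> E ^ P]
n^(n^(E^P)) => n^(n^(E^P^P))   [E -> E ^ P]
n^(n^(E^P^P)) => n^(n^(P^P^P))   [E -> P]
n^(n^(P^P^P)) => n^(n^(n^P^P))   [P -> n]
n^(n^(n^P^P)) => n^(n^(n^n^P))   [P -> n]
n^(n^(n^n^P)) => n^(n^(n^n^n))   [P -> n]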